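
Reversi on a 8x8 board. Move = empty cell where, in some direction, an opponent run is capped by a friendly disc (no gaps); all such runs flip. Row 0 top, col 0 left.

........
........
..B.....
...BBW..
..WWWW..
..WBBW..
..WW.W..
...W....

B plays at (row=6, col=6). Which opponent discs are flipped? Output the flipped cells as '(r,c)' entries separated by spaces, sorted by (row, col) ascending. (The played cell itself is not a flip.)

Answer: (4,4) (5,5)

Derivation:
Dir NW: opp run (5,5) (4,4) capped by B -> flip
Dir N: first cell '.' (not opp) -> no flip
Dir NE: first cell '.' (not opp) -> no flip
Dir W: opp run (6,5), next='.' -> no flip
Dir E: first cell '.' (not opp) -> no flip
Dir SW: first cell '.' (not opp) -> no flip
Dir S: first cell '.' (not opp) -> no flip
Dir SE: first cell '.' (not opp) -> no flip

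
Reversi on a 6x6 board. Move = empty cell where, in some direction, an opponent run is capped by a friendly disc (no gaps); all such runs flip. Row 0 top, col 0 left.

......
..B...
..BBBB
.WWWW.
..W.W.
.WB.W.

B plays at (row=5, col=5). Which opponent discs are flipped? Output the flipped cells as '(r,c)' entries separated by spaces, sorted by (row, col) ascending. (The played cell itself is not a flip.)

Dir NW: opp run (4,4) (3,3) capped by B -> flip
Dir N: first cell '.' (not opp) -> no flip
Dir NE: edge -> no flip
Dir W: opp run (5,4), next='.' -> no flip
Dir E: edge -> no flip
Dir SW: edge -> no flip
Dir S: edge -> no flip
Dir SE: edge -> no flip

Answer: (3,3) (4,4)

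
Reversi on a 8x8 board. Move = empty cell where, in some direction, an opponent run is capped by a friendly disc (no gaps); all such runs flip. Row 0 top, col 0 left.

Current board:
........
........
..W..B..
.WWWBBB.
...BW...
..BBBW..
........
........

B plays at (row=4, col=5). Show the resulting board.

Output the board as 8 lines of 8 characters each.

Answer: ........
........
..W..B..
.WWWBBB.
...BBB..
..BBBW..
........
........

Derivation:
Place B at (4,5); scan 8 dirs for brackets.
Dir NW: first cell 'B' (not opp) -> no flip
Dir N: first cell 'B' (not opp) -> no flip
Dir NE: first cell 'B' (not opp) -> no flip
Dir W: opp run (4,4) capped by B -> flip
Dir E: first cell '.' (not opp) -> no flip
Dir SW: first cell 'B' (not opp) -> no flip
Dir S: opp run (5,5), next='.' -> no flip
Dir SE: first cell '.' (not opp) -> no flip
All flips: (4,4)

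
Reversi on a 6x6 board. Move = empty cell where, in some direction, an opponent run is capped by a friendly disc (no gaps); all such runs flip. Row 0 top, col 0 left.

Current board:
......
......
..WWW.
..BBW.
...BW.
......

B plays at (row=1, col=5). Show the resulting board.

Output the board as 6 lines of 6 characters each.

Answer: ......
.....B
..WWB.
..BBW.
...BW.
......

Derivation:
Place B at (1,5); scan 8 dirs for brackets.
Dir NW: first cell '.' (not opp) -> no flip
Dir N: first cell '.' (not opp) -> no flip
Dir NE: edge -> no flip
Dir W: first cell '.' (not opp) -> no flip
Dir E: edge -> no flip
Dir SW: opp run (2,4) capped by B -> flip
Dir S: first cell '.' (not opp) -> no flip
Dir SE: edge -> no flip
All flips: (2,4)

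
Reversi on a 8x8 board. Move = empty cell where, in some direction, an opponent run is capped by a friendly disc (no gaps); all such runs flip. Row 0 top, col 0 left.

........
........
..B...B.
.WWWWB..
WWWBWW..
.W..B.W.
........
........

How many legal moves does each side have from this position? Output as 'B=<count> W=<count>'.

Answer: B=10 W=11

Derivation:
-- B to move --
(2,0): no bracket -> illegal
(2,1): flips 1 -> legal
(2,3): flips 1 -> legal
(2,4): flips 2 -> legal
(2,5): flips 1 -> legal
(3,0): flips 4 -> legal
(3,6): flips 1 -> legal
(4,6): flips 2 -> legal
(4,7): no bracket -> illegal
(5,0): no bracket -> illegal
(5,2): flips 2 -> legal
(5,3): flips 1 -> legal
(5,5): flips 3 -> legal
(5,7): no bracket -> illegal
(6,0): no bracket -> illegal
(6,1): no bracket -> illegal
(6,2): no bracket -> illegal
(6,5): no bracket -> illegal
(6,6): no bracket -> illegal
(6,7): no bracket -> illegal
B mobility = 10
-- W to move --
(1,1): flips 1 -> legal
(1,2): flips 1 -> legal
(1,3): flips 1 -> legal
(1,5): no bracket -> illegal
(1,6): no bracket -> illegal
(1,7): flips 2 -> legal
(2,1): no bracket -> illegal
(2,3): no bracket -> illegal
(2,4): no bracket -> illegal
(2,5): flips 1 -> legal
(2,7): no bracket -> illegal
(3,6): flips 1 -> legal
(3,7): no bracket -> illegal
(4,6): no bracket -> illegal
(5,2): flips 1 -> legal
(5,3): flips 1 -> legal
(5,5): no bracket -> illegal
(6,3): flips 1 -> legal
(6,4): flips 1 -> legal
(6,5): flips 2 -> legal
W mobility = 11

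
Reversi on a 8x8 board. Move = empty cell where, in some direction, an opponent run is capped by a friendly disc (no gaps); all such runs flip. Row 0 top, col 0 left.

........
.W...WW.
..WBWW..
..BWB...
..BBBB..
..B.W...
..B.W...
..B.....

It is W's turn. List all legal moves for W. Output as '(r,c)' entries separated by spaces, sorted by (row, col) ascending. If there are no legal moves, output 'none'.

Answer: (1,3) (2,1) (3,1) (3,5) (3,6) (5,1) (5,3) (5,5) (6,1)

Derivation:
(1,2): no bracket -> illegal
(1,3): flips 1 -> legal
(1,4): no bracket -> illegal
(2,1): flips 2 -> legal
(3,1): flips 1 -> legal
(3,5): flips 1 -> legal
(3,6): flips 1 -> legal
(4,1): no bracket -> illegal
(4,6): no bracket -> illegal
(5,1): flips 1 -> legal
(5,3): flips 1 -> legal
(5,5): flips 1 -> legal
(5,6): no bracket -> illegal
(6,1): flips 3 -> legal
(6,3): no bracket -> illegal
(7,1): no bracket -> illegal
(7,3): no bracket -> illegal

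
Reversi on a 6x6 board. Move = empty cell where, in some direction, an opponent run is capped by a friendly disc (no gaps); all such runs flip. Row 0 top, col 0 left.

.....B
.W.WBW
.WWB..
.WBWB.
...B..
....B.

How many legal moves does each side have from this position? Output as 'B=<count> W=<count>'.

-- B to move --
(0,0): no bracket -> illegal
(0,1): no bracket -> illegal
(0,2): no bracket -> illegal
(0,3): flips 1 -> legal
(0,4): no bracket -> illegal
(1,0): flips 1 -> legal
(1,2): flips 2 -> legal
(2,0): flips 2 -> legal
(2,4): no bracket -> illegal
(2,5): flips 1 -> legal
(3,0): flips 1 -> legal
(4,0): no bracket -> illegal
(4,1): no bracket -> illegal
(4,2): no bracket -> illegal
(4,4): no bracket -> illegal
B mobility = 6
-- W to move --
(0,3): no bracket -> illegal
(0,4): no bracket -> illegal
(1,2): no bracket -> illegal
(2,4): flips 1 -> legal
(2,5): no bracket -> illegal
(3,5): flips 1 -> legal
(4,1): no bracket -> illegal
(4,2): flips 1 -> legal
(4,4): no bracket -> illegal
(4,5): no bracket -> illegal
(5,2): no bracket -> illegal
(5,3): flips 1 -> legal
(5,5): no bracket -> illegal
W mobility = 4

Answer: B=6 W=4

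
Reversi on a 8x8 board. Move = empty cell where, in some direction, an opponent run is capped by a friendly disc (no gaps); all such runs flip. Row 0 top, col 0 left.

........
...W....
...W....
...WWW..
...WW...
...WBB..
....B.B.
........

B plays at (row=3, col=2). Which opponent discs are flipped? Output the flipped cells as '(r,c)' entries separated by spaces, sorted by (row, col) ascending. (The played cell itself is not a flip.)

Dir NW: first cell '.' (not opp) -> no flip
Dir N: first cell '.' (not opp) -> no flip
Dir NE: opp run (2,3), next='.' -> no flip
Dir W: first cell '.' (not opp) -> no flip
Dir E: opp run (3,3) (3,4) (3,5), next='.' -> no flip
Dir SW: first cell '.' (not opp) -> no flip
Dir S: first cell '.' (not opp) -> no flip
Dir SE: opp run (4,3) capped by B -> flip

Answer: (4,3)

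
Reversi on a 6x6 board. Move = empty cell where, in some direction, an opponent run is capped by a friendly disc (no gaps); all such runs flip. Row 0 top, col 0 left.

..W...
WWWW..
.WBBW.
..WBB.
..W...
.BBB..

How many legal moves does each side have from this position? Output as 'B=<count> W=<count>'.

-- B to move --
(0,0): flips 1 -> legal
(0,1): flips 1 -> legal
(0,3): flips 1 -> legal
(0,4): flips 1 -> legal
(1,4): flips 1 -> legal
(1,5): flips 1 -> legal
(2,0): flips 1 -> legal
(2,5): flips 1 -> legal
(3,0): no bracket -> illegal
(3,1): flips 2 -> legal
(3,5): no bracket -> illegal
(4,1): flips 1 -> legal
(4,3): no bracket -> illegal
B mobility = 10
-- W to move --
(1,4): flips 1 -> legal
(2,5): no bracket -> illegal
(3,1): flips 1 -> legal
(3,5): flips 2 -> legal
(4,0): no bracket -> illegal
(4,1): no bracket -> illegal
(4,3): flips 2 -> legal
(4,4): flips 3 -> legal
(4,5): flips 2 -> legal
(5,0): no bracket -> illegal
(5,4): no bracket -> illegal
W mobility = 6

Answer: B=10 W=6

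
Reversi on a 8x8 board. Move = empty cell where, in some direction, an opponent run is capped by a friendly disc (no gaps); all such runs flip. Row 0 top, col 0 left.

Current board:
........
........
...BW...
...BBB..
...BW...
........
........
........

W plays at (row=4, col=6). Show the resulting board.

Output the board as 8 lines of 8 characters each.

Answer: ........
........
...BW...
...BBW..
...BW.W.
........
........
........

Derivation:
Place W at (4,6); scan 8 dirs for brackets.
Dir NW: opp run (3,5) capped by W -> flip
Dir N: first cell '.' (not opp) -> no flip
Dir NE: first cell '.' (not opp) -> no flip
Dir W: first cell '.' (not opp) -> no flip
Dir E: first cell '.' (not opp) -> no flip
Dir SW: first cell '.' (not opp) -> no flip
Dir S: first cell '.' (not opp) -> no flip
Dir SE: first cell '.' (not opp) -> no flip
All flips: (3,5)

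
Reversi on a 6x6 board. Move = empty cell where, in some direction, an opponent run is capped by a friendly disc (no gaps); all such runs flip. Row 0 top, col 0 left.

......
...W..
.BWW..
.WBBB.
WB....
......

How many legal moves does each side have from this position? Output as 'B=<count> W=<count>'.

Answer: B=6 W=9

Derivation:
-- B to move --
(0,2): no bracket -> illegal
(0,3): flips 2 -> legal
(0,4): no bracket -> illegal
(1,1): flips 1 -> legal
(1,2): flips 2 -> legal
(1,4): flips 1 -> legal
(2,0): no bracket -> illegal
(2,4): flips 2 -> legal
(3,0): flips 1 -> legal
(4,2): no bracket -> illegal
(5,0): no bracket -> illegal
(5,1): no bracket -> illegal
B mobility = 6
-- W to move --
(1,0): no bracket -> illegal
(1,1): flips 1 -> legal
(1,2): no bracket -> illegal
(2,0): flips 1 -> legal
(2,4): no bracket -> illegal
(2,5): no bracket -> illegal
(3,0): no bracket -> illegal
(3,5): flips 3 -> legal
(4,2): flips 2 -> legal
(4,3): flips 1 -> legal
(4,4): flips 1 -> legal
(4,5): flips 1 -> legal
(5,0): flips 2 -> legal
(5,1): flips 1 -> legal
(5,2): no bracket -> illegal
W mobility = 9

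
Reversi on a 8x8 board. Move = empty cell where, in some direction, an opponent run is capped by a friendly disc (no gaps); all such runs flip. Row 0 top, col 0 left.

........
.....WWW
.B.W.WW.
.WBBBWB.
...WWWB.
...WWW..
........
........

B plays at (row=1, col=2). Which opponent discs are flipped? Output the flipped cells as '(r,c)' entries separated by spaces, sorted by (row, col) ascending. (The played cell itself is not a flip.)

Dir NW: first cell '.' (not opp) -> no flip
Dir N: first cell '.' (not opp) -> no flip
Dir NE: first cell '.' (not opp) -> no flip
Dir W: first cell '.' (not opp) -> no flip
Dir E: first cell '.' (not opp) -> no flip
Dir SW: first cell 'B' (not opp) -> no flip
Dir S: first cell '.' (not opp) -> no flip
Dir SE: opp run (2,3) capped by B -> flip

Answer: (2,3)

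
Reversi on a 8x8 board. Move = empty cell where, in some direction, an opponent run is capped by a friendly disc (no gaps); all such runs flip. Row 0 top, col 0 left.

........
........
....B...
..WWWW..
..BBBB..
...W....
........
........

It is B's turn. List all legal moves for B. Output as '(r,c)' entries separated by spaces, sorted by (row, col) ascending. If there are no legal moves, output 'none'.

Answer: (2,1) (2,2) (2,3) (2,5) (2,6) (4,6) (6,2) (6,3) (6,4)

Derivation:
(2,1): flips 1 -> legal
(2,2): flips 2 -> legal
(2,3): flips 2 -> legal
(2,5): flips 2 -> legal
(2,6): flips 1 -> legal
(3,1): no bracket -> illegal
(3,6): no bracket -> illegal
(4,1): no bracket -> illegal
(4,6): flips 1 -> legal
(5,2): no bracket -> illegal
(5,4): no bracket -> illegal
(6,2): flips 1 -> legal
(6,3): flips 1 -> legal
(6,4): flips 1 -> legal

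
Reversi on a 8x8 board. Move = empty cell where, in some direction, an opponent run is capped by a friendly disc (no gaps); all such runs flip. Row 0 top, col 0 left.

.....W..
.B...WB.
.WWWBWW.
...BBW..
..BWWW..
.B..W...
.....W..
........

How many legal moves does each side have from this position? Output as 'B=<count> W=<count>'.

-- B to move --
(0,4): no bracket -> illegal
(0,6): flips 1 -> legal
(1,0): no bracket -> illegal
(1,2): flips 1 -> legal
(1,3): flips 1 -> legal
(1,4): flips 1 -> legal
(1,7): no bracket -> illegal
(2,0): flips 3 -> legal
(2,7): flips 2 -> legal
(3,0): no bracket -> illegal
(3,1): flips 1 -> legal
(3,2): no bracket -> illegal
(3,6): flips 2 -> legal
(3,7): no bracket -> illegal
(4,6): flips 4 -> legal
(5,2): flips 1 -> legal
(5,3): flips 1 -> legal
(5,5): flips 1 -> legal
(5,6): flips 1 -> legal
(6,3): no bracket -> illegal
(6,4): flips 2 -> legal
(6,6): no bracket -> illegal
(7,4): no bracket -> illegal
(7,5): no bracket -> illegal
(7,6): no bracket -> illegal
B mobility = 14
-- W to move --
(0,0): flips 1 -> legal
(0,1): flips 1 -> legal
(0,2): no bracket -> illegal
(0,6): flips 1 -> legal
(0,7): flips 1 -> legal
(1,0): no bracket -> illegal
(1,2): no bracket -> illegal
(1,3): flips 1 -> legal
(1,4): flips 2 -> legal
(1,7): flips 1 -> legal
(2,0): no bracket -> illegal
(2,7): flips 1 -> legal
(3,1): no bracket -> illegal
(3,2): flips 2 -> legal
(4,0): no bracket -> illegal
(4,1): flips 1 -> legal
(5,0): no bracket -> illegal
(5,2): no bracket -> illegal
(5,3): no bracket -> illegal
(6,0): flips 4 -> legal
(6,1): no bracket -> illegal
(6,2): no bracket -> illegal
W mobility = 11

Answer: B=14 W=11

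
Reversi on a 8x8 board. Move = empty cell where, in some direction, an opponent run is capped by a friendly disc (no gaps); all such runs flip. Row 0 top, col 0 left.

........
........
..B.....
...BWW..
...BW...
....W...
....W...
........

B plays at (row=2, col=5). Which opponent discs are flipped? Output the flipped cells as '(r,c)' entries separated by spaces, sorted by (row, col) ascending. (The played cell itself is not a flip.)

Dir NW: first cell '.' (not opp) -> no flip
Dir N: first cell '.' (not opp) -> no flip
Dir NE: first cell '.' (not opp) -> no flip
Dir W: first cell '.' (not opp) -> no flip
Dir E: first cell '.' (not opp) -> no flip
Dir SW: opp run (3,4) capped by B -> flip
Dir S: opp run (3,5), next='.' -> no flip
Dir SE: first cell '.' (not opp) -> no flip

Answer: (3,4)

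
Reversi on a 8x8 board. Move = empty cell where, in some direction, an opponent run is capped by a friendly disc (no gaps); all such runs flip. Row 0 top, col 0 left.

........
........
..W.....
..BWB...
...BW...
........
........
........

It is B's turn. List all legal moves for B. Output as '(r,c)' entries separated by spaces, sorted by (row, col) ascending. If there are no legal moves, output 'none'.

Answer: (1,2) (2,3) (4,5) (5,4)

Derivation:
(1,1): no bracket -> illegal
(1,2): flips 1 -> legal
(1,3): no bracket -> illegal
(2,1): no bracket -> illegal
(2,3): flips 1 -> legal
(2,4): no bracket -> illegal
(3,1): no bracket -> illegal
(3,5): no bracket -> illegal
(4,2): no bracket -> illegal
(4,5): flips 1 -> legal
(5,3): no bracket -> illegal
(5,4): flips 1 -> legal
(5,5): no bracket -> illegal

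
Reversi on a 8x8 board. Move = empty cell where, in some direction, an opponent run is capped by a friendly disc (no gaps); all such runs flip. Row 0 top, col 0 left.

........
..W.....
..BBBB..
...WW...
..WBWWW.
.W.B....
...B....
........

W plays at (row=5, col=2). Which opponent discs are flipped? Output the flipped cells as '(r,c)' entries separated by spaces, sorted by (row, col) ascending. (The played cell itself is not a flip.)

Dir NW: first cell '.' (not opp) -> no flip
Dir N: first cell 'W' (not opp) -> no flip
Dir NE: opp run (4,3) capped by W -> flip
Dir W: first cell 'W' (not opp) -> no flip
Dir E: opp run (5,3), next='.' -> no flip
Dir SW: first cell '.' (not opp) -> no flip
Dir S: first cell '.' (not opp) -> no flip
Dir SE: opp run (6,3), next='.' -> no flip

Answer: (4,3)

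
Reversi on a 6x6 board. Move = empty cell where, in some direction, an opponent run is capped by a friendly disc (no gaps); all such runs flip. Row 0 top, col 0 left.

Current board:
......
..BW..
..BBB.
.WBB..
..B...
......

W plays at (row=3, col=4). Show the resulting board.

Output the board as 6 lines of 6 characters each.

Answer: ......
..BW..
..BBB.
.WWWW.
..B...
......

Derivation:
Place W at (3,4); scan 8 dirs for brackets.
Dir NW: opp run (2,3) (1,2), next='.' -> no flip
Dir N: opp run (2,4), next='.' -> no flip
Dir NE: first cell '.' (not opp) -> no flip
Dir W: opp run (3,3) (3,2) capped by W -> flip
Dir E: first cell '.' (not opp) -> no flip
Dir SW: first cell '.' (not opp) -> no flip
Dir S: first cell '.' (not opp) -> no flip
Dir SE: first cell '.' (not opp) -> no flip
All flips: (3,2) (3,3)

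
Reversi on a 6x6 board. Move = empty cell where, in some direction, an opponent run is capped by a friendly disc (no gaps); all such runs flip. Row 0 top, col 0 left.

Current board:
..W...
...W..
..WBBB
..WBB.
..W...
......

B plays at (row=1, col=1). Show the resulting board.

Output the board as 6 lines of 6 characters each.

Place B at (1,1); scan 8 dirs for brackets.
Dir NW: first cell '.' (not opp) -> no flip
Dir N: first cell '.' (not opp) -> no flip
Dir NE: opp run (0,2), next=edge -> no flip
Dir W: first cell '.' (not opp) -> no flip
Dir E: first cell '.' (not opp) -> no flip
Dir SW: first cell '.' (not opp) -> no flip
Dir S: first cell '.' (not opp) -> no flip
Dir SE: opp run (2,2) capped by B -> flip
All flips: (2,2)

Answer: ..W...
.B.W..
..BBBB
..WBB.
..W...
......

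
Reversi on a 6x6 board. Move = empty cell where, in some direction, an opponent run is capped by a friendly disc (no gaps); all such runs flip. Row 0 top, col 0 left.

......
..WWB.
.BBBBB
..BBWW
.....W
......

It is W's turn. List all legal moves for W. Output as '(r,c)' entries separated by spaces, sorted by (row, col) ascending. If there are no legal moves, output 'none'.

Answer: (0,4) (1,5) (3,0) (3,1) (4,2) (4,3)

Derivation:
(0,3): no bracket -> illegal
(0,4): flips 2 -> legal
(0,5): no bracket -> illegal
(1,0): no bracket -> illegal
(1,1): no bracket -> illegal
(1,5): flips 2 -> legal
(2,0): no bracket -> illegal
(3,0): flips 1 -> legal
(3,1): flips 3 -> legal
(4,1): no bracket -> illegal
(4,2): flips 2 -> legal
(4,3): flips 2 -> legal
(4,4): no bracket -> illegal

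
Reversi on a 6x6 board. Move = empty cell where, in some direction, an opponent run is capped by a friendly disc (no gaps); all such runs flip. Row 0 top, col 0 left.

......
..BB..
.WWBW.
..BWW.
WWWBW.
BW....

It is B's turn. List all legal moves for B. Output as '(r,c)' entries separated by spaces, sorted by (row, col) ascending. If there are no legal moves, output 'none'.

Answer: (1,0) (2,0) (2,5) (3,0) (3,1) (3,5) (4,5) (5,2)

Derivation:
(1,0): flips 1 -> legal
(1,1): no bracket -> illegal
(1,4): no bracket -> illegal
(1,5): no bracket -> illegal
(2,0): flips 2 -> legal
(2,5): flips 2 -> legal
(3,0): flips 2 -> legal
(3,1): flips 1 -> legal
(3,5): flips 3 -> legal
(4,5): flips 2 -> legal
(5,2): flips 2 -> legal
(5,3): no bracket -> illegal
(5,4): no bracket -> illegal
(5,5): no bracket -> illegal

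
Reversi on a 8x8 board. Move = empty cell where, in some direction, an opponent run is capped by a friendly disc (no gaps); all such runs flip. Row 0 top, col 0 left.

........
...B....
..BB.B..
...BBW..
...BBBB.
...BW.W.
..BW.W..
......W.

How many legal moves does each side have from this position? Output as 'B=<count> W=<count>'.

-- B to move --
(2,4): flips 1 -> legal
(2,6): flips 1 -> legal
(3,6): flips 1 -> legal
(4,7): no bracket -> illegal
(5,2): no bracket -> illegal
(5,5): flips 1 -> legal
(5,7): no bracket -> illegal
(6,4): flips 2 -> legal
(6,6): flips 1 -> legal
(6,7): flips 1 -> legal
(7,2): flips 2 -> legal
(7,3): flips 1 -> legal
(7,4): no bracket -> illegal
(7,5): no bracket -> illegal
(7,7): no bracket -> illegal
B mobility = 9
-- W to move --
(0,2): no bracket -> illegal
(0,3): flips 5 -> legal
(0,4): no bracket -> illegal
(1,1): no bracket -> illegal
(1,2): flips 3 -> legal
(1,4): no bracket -> illegal
(1,5): flips 1 -> legal
(1,6): no bracket -> illegal
(2,1): no bracket -> illegal
(2,4): flips 2 -> legal
(2,6): no bracket -> illegal
(3,1): no bracket -> illegal
(3,2): flips 3 -> legal
(3,6): flips 2 -> legal
(3,7): no bracket -> illegal
(4,2): no bracket -> illegal
(4,7): no bracket -> illegal
(5,1): no bracket -> illegal
(5,2): flips 1 -> legal
(5,5): flips 1 -> legal
(5,7): flips 1 -> legal
(6,1): flips 1 -> legal
(6,4): no bracket -> illegal
(7,1): flips 3 -> legal
(7,2): no bracket -> illegal
(7,3): no bracket -> illegal
W mobility = 11

Answer: B=9 W=11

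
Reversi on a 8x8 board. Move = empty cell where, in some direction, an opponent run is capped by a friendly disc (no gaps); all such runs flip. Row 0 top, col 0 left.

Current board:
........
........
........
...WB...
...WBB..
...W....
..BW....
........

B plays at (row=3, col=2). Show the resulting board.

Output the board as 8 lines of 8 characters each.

Place B at (3,2); scan 8 dirs for brackets.
Dir NW: first cell '.' (not opp) -> no flip
Dir N: first cell '.' (not opp) -> no flip
Dir NE: first cell '.' (not opp) -> no flip
Dir W: first cell '.' (not opp) -> no flip
Dir E: opp run (3,3) capped by B -> flip
Dir SW: first cell '.' (not opp) -> no flip
Dir S: first cell '.' (not opp) -> no flip
Dir SE: opp run (4,3), next='.' -> no flip
All flips: (3,3)

Answer: ........
........
........
..BBB...
...WBB..
...W....
..BW....
........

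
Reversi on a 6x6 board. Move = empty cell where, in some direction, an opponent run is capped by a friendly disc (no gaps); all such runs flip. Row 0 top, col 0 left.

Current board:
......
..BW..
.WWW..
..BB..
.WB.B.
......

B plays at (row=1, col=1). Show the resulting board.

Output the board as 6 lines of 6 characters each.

Answer: ......
.BBW..
.WBW..
..BB..
.WB.B.
......

Derivation:
Place B at (1,1); scan 8 dirs for brackets.
Dir NW: first cell '.' (not opp) -> no flip
Dir N: first cell '.' (not opp) -> no flip
Dir NE: first cell '.' (not opp) -> no flip
Dir W: first cell '.' (not opp) -> no flip
Dir E: first cell 'B' (not opp) -> no flip
Dir SW: first cell '.' (not opp) -> no flip
Dir S: opp run (2,1), next='.' -> no flip
Dir SE: opp run (2,2) capped by B -> flip
All flips: (2,2)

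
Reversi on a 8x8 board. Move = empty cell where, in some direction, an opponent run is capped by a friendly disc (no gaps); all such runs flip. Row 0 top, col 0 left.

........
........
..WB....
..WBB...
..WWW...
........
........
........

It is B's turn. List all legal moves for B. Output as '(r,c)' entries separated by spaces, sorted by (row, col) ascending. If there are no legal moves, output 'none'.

(1,1): flips 1 -> legal
(1,2): no bracket -> illegal
(1,3): no bracket -> illegal
(2,1): flips 1 -> legal
(3,1): flips 1 -> legal
(3,5): no bracket -> illegal
(4,1): flips 1 -> legal
(4,5): no bracket -> illegal
(5,1): flips 1 -> legal
(5,2): flips 1 -> legal
(5,3): flips 1 -> legal
(5,4): flips 1 -> legal
(5,5): flips 1 -> legal

Answer: (1,1) (2,1) (3,1) (4,1) (5,1) (5,2) (5,3) (5,4) (5,5)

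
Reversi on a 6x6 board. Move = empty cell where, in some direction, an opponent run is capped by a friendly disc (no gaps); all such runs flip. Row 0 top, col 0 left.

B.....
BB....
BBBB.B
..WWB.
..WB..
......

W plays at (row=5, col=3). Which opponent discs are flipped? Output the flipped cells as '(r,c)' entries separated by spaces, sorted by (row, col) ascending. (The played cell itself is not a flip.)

Dir NW: first cell 'W' (not opp) -> no flip
Dir N: opp run (4,3) capped by W -> flip
Dir NE: first cell '.' (not opp) -> no flip
Dir W: first cell '.' (not opp) -> no flip
Dir E: first cell '.' (not opp) -> no flip
Dir SW: edge -> no flip
Dir S: edge -> no flip
Dir SE: edge -> no flip

Answer: (4,3)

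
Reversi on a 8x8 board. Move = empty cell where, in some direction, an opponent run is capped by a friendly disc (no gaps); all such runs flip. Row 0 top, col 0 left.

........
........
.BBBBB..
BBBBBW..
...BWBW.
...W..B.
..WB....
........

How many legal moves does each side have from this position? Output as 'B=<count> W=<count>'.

-- B to move --
(2,6): no bracket -> illegal
(3,6): flips 2 -> legal
(3,7): no bracket -> illegal
(4,2): no bracket -> illegal
(4,7): flips 1 -> legal
(5,1): no bracket -> illegal
(5,2): no bracket -> illegal
(5,4): flips 1 -> legal
(5,5): flips 1 -> legal
(5,7): flips 2 -> legal
(6,1): flips 1 -> legal
(6,4): no bracket -> illegal
(7,1): no bracket -> illegal
(7,2): no bracket -> illegal
(7,3): no bracket -> illegal
B mobility = 6
-- W to move --
(1,0): no bracket -> illegal
(1,1): flips 2 -> legal
(1,2): no bracket -> illegal
(1,3): flips 4 -> legal
(1,4): flips 2 -> legal
(1,5): flips 1 -> legal
(1,6): no bracket -> illegal
(2,0): no bracket -> illegal
(2,6): no bracket -> illegal
(3,6): no bracket -> illegal
(4,0): no bracket -> illegal
(4,1): no bracket -> illegal
(4,2): flips 1 -> legal
(4,7): no bracket -> illegal
(5,2): no bracket -> illegal
(5,4): no bracket -> illegal
(5,5): flips 1 -> legal
(5,7): no bracket -> illegal
(6,4): flips 1 -> legal
(6,5): no bracket -> illegal
(6,6): flips 1 -> legal
(6,7): no bracket -> illegal
(7,2): no bracket -> illegal
(7,3): flips 1 -> legal
(7,4): no bracket -> illegal
W mobility = 9

Answer: B=6 W=9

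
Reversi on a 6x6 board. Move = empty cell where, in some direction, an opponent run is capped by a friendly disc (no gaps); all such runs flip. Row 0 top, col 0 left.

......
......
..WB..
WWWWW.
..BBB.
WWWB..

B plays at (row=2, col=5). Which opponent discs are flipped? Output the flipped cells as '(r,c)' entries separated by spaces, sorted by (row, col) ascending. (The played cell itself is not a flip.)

Answer: (3,4)

Derivation:
Dir NW: first cell '.' (not opp) -> no flip
Dir N: first cell '.' (not opp) -> no flip
Dir NE: edge -> no flip
Dir W: first cell '.' (not opp) -> no flip
Dir E: edge -> no flip
Dir SW: opp run (3,4) capped by B -> flip
Dir S: first cell '.' (not opp) -> no flip
Dir SE: edge -> no flip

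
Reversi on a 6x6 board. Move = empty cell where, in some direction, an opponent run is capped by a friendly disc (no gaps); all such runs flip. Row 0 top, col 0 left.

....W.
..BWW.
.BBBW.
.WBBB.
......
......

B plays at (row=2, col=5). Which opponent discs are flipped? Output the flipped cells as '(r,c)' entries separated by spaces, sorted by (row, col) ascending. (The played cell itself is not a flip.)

Dir NW: opp run (1,4), next='.' -> no flip
Dir N: first cell '.' (not opp) -> no flip
Dir NE: edge -> no flip
Dir W: opp run (2,4) capped by B -> flip
Dir E: edge -> no flip
Dir SW: first cell 'B' (not opp) -> no flip
Dir S: first cell '.' (not opp) -> no flip
Dir SE: edge -> no flip

Answer: (2,4)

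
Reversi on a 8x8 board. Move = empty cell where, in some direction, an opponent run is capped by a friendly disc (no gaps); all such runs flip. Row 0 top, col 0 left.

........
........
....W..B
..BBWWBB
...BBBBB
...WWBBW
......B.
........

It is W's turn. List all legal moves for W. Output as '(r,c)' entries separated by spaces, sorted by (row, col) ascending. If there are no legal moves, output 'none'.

(1,6): no bracket -> illegal
(1,7): flips 3 -> legal
(2,1): flips 2 -> legal
(2,2): no bracket -> illegal
(2,3): flips 2 -> legal
(2,5): no bracket -> illegal
(2,6): no bracket -> illegal
(3,1): flips 2 -> legal
(4,1): no bracket -> illegal
(4,2): flips 1 -> legal
(5,2): flips 1 -> legal
(6,4): no bracket -> illegal
(6,5): flips 2 -> legal
(6,7): flips 2 -> legal
(7,5): flips 1 -> legal
(7,6): no bracket -> illegal
(7,7): no bracket -> illegal

Answer: (1,7) (2,1) (2,3) (3,1) (4,2) (5,2) (6,5) (6,7) (7,5)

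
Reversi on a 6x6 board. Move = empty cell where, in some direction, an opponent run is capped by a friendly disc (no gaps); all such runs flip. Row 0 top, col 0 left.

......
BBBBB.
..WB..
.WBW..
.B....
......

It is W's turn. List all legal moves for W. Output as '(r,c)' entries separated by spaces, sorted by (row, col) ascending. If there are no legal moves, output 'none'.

(0,0): flips 1 -> legal
(0,1): no bracket -> illegal
(0,2): flips 1 -> legal
(0,3): flips 2 -> legal
(0,4): flips 1 -> legal
(0,5): no bracket -> illegal
(1,5): no bracket -> illegal
(2,0): no bracket -> illegal
(2,1): no bracket -> illegal
(2,4): flips 1 -> legal
(2,5): no bracket -> illegal
(3,0): no bracket -> illegal
(3,4): no bracket -> illegal
(4,0): no bracket -> illegal
(4,2): flips 1 -> legal
(4,3): no bracket -> illegal
(5,0): no bracket -> illegal
(5,1): flips 1 -> legal
(5,2): no bracket -> illegal

Answer: (0,0) (0,2) (0,3) (0,4) (2,4) (4,2) (5,1)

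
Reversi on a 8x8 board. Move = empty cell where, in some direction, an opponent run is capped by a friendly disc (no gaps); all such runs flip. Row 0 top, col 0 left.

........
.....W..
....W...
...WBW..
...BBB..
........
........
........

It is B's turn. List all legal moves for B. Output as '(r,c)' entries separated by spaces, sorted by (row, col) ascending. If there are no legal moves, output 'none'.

(0,4): no bracket -> illegal
(0,5): no bracket -> illegal
(0,6): no bracket -> illegal
(1,3): no bracket -> illegal
(1,4): flips 1 -> legal
(1,6): no bracket -> illegal
(2,2): flips 1 -> legal
(2,3): flips 1 -> legal
(2,5): flips 1 -> legal
(2,6): flips 1 -> legal
(3,2): flips 1 -> legal
(3,6): flips 1 -> legal
(4,2): no bracket -> illegal
(4,6): no bracket -> illegal

Answer: (1,4) (2,2) (2,3) (2,5) (2,6) (3,2) (3,6)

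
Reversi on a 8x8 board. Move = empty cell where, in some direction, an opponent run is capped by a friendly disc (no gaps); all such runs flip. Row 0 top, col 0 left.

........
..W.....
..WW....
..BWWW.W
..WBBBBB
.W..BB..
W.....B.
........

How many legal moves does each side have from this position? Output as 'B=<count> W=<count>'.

-- B to move --
(0,1): flips 3 -> legal
(0,2): flips 2 -> legal
(0,3): no bracket -> illegal
(1,1): flips 2 -> legal
(1,3): flips 2 -> legal
(1,4): flips 1 -> legal
(2,1): no bracket -> illegal
(2,4): flips 2 -> legal
(2,5): flips 2 -> legal
(2,6): flips 1 -> legal
(2,7): flips 1 -> legal
(3,1): no bracket -> illegal
(3,6): flips 3 -> legal
(4,0): no bracket -> illegal
(4,1): flips 1 -> legal
(5,0): no bracket -> illegal
(5,2): flips 1 -> legal
(5,3): no bracket -> illegal
(6,1): no bracket -> illegal
(6,2): no bracket -> illegal
(7,0): no bracket -> illegal
(7,1): no bracket -> illegal
B mobility = 12
-- W to move --
(2,1): no bracket -> illegal
(3,1): flips 1 -> legal
(3,6): no bracket -> illegal
(4,1): flips 1 -> legal
(5,2): flips 1 -> legal
(5,3): flips 2 -> legal
(5,6): flips 1 -> legal
(5,7): flips 2 -> legal
(6,3): no bracket -> illegal
(6,4): flips 4 -> legal
(6,5): flips 2 -> legal
(6,7): no bracket -> illegal
(7,5): no bracket -> illegal
(7,6): no bracket -> illegal
(7,7): flips 3 -> legal
W mobility = 9

Answer: B=12 W=9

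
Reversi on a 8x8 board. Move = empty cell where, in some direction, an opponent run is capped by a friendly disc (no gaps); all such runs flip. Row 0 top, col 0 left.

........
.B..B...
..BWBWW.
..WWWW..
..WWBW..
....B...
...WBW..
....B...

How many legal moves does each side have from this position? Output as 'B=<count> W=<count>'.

-- B to move --
(1,2): no bracket -> illegal
(1,3): no bracket -> illegal
(1,5): no bracket -> illegal
(1,6): no bracket -> illegal
(1,7): flips 2 -> legal
(2,1): flips 2 -> legal
(2,7): flips 2 -> legal
(3,1): no bracket -> illegal
(3,6): flips 2 -> legal
(3,7): no bracket -> illegal
(4,1): flips 4 -> legal
(4,6): flips 2 -> legal
(5,1): flips 2 -> legal
(5,2): flips 3 -> legal
(5,3): no bracket -> illegal
(5,5): no bracket -> illegal
(5,6): flips 1 -> legal
(6,2): flips 1 -> legal
(6,6): flips 1 -> legal
(7,2): flips 1 -> legal
(7,3): no bracket -> illegal
(7,5): no bracket -> illegal
(7,6): flips 1 -> legal
B mobility = 13
-- W to move --
(0,0): flips 2 -> legal
(0,1): no bracket -> illegal
(0,2): no bracket -> illegal
(0,3): flips 1 -> legal
(0,4): flips 2 -> legal
(0,5): flips 1 -> legal
(1,0): no bracket -> illegal
(1,2): flips 1 -> legal
(1,3): flips 1 -> legal
(1,5): flips 1 -> legal
(2,0): no bracket -> illegal
(2,1): flips 1 -> legal
(3,1): no bracket -> illegal
(5,3): flips 1 -> legal
(5,5): flips 1 -> legal
(7,3): no bracket -> illegal
(7,5): no bracket -> illegal
W mobility = 10

Answer: B=13 W=10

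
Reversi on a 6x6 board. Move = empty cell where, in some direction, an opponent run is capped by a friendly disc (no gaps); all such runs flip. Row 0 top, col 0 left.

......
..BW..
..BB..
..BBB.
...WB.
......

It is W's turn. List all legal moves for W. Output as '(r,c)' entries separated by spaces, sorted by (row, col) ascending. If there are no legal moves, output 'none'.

Answer: (1,1) (2,1) (2,5) (3,1) (4,5)

Derivation:
(0,1): no bracket -> illegal
(0,2): no bracket -> illegal
(0,3): no bracket -> illegal
(1,1): flips 1 -> legal
(1,4): no bracket -> illegal
(2,1): flips 1 -> legal
(2,4): no bracket -> illegal
(2,5): flips 1 -> legal
(3,1): flips 1 -> legal
(3,5): no bracket -> illegal
(4,1): no bracket -> illegal
(4,2): no bracket -> illegal
(4,5): flips 1 -> legal
(5,3): no bracket -> illegal
(5,4): no bracket -> illegal
(5,5): no bracket -> illegal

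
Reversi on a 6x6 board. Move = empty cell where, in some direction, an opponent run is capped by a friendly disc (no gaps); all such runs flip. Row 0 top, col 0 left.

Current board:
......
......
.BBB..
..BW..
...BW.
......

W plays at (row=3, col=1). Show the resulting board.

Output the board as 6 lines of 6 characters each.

Place W at (3,1); scan 8 dirs for brackets.
Dir NW: first cell '.' (not opp) -> no flip
Dir N: opp run (2,1), next='.' -> no flip
Dir NE: opp run (2,2), next='.' -> no flip
Dir W: first cell '.' (not opp) -> no flip
Dir E: opp run (3,2) capped by W -> flip
Dir SW: first cell '.' (not opp) -> no flip
Dir S: first cell '.' (not opp) -> no flip
Dir SE: first cell '.' (not opp) -> no flip
All flips: (3,2)

Answer: ......
......
.BBB..
.WWW..
...BW.
......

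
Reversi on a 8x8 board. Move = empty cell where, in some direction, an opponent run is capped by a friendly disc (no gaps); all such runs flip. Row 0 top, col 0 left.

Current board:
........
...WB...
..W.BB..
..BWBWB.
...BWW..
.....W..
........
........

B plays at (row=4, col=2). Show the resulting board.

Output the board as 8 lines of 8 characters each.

Answer: ........
...WB...
..W.BB..
..BBBWB.
..BBWW..
.....W..
........
........

Derivation:
Place B at (4,2); scan 8 dirs for brackets.
Dir NW: first cell '.' (not opp) -> no flip
Dir N: first cell 'B' (not opp) -> no flip
Dir NE: opp run (3,3) capped by B -> flip
Dir W: first cell '.' (not opp) -> no flip
Dir E: first cell 'B' (not opp) -> no flip
Dir SW: first cell '.' (not opp) -> no flip
Dir S: first cell '.' (not opp) -> no flip
Dir SE: first cell '.' (not opp) -> no flip
All flips: (3,3)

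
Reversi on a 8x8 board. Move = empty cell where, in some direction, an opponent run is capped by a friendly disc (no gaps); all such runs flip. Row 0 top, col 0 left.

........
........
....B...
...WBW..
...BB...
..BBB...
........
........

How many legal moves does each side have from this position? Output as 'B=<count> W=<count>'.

Answer: B=7 W=5

Derivation:
-- B to move --
(2,2): flips 1 -> legal
(2,3): flips 1 -> legal
(2,5): no bracket -> illegal
(2,6): flips 1 -> legal
(3,2): flips 1 -> legal
(3,6): flips 1 -> legal
(4,2): flips 1 -> legal
(4,5): no bracket -> illegal
(4,6): flips 1 -> legal
B mobility = 7
-- W to move --
(1,3): flips 1 -> legal
(1,4): no bracket -> illegal
(1,5): flips 1 -> legal
(2,3): no bracket -> illegal
(2,5): no bracket -> illegal
(3,2): no bracket -> illegal
(4,1): no bracket -> illegal
(4,2): no bracket -> illegal
(4,5): no bracket -> illegal
(5,1): no bracket -> illegal
(5,5): flips 1 -> legal
(6,1): no bracket -> illegal
(6,2): flips 2 -> legal
(6,3): flips 2 -> legal
(6,4): no bracket -> illegal
(6,5): no bracket -> illegal
W mobility = 5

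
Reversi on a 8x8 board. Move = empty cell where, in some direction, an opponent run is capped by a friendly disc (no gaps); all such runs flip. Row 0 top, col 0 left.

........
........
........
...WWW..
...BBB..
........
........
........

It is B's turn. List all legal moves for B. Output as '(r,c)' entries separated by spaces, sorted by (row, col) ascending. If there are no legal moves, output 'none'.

(2,2): flips 1 -> legal
(2,3): flips 2 -> legal
(2,4): flips 1 -> legal
(2,5): flips 2 -> legal
(2,6): flips 1 -> legal
(3,2): no bracket -> illegal
(3,6): no bracket -> illegal
(4,2): no bracket -> illegal
(4,6): no bracket -> illegal

Answer: (2,2) (2,3) (2,4) (2,5) (2,6)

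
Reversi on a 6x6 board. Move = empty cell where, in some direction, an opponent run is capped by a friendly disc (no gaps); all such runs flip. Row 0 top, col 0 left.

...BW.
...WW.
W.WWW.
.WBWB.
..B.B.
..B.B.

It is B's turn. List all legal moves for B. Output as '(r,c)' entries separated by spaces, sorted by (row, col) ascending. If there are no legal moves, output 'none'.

Answer: (0,5) (1,1) (1,2) (1,5) (2,5) (3,0) (4,3)

Derivation:
(0,2): no bracket -> illegal
(0,5): flips 3 -> legal
(1,0): no bracket -> illegal
(1,1): flips 2 -> legal
(1,2): flips 2 -> legal
(1,5): flips 2 -> legal
(2,1): no bracket -> illegal
(2,5): flips 1 -> legal
(3,0): flips 1 -> legal
(3,5): no bracket -> illegal
(4,0): no bracket -> illegal
(4,1): no bracket -> illegal
(4,3): flips 3 -> legal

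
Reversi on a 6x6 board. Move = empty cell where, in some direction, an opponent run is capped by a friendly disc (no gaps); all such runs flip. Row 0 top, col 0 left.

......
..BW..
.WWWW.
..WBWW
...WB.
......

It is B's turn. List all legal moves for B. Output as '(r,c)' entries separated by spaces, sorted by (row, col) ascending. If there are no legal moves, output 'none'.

(0,2): no bracket -> illegal
(0,3): flips 2 -> legal
(0,4): no bracket -> illegal
(1,0): no bracket -> illegal
(1,1): flips 1 -> legal
(1,4): flips 3 -> legal
(1,5): flips 1 -> legal
(2,0): no bracket -> illegal
(2,5): no bracket -> illegal
(3,0): flips 1 -> legal
(3,1): flips 1 -> legal
(4,1): no bracket -> illegal
(4,2): flips 3 -> legal
(4,5): flips 2 -> legal
(5,2): no bracket -> illegal
(5,3): flips 1 -> legal
(5,4): no bracket -> illegal

Answer: (0,3) (1,1) (1,4) (1,5) (3,0) (3,1) (4,2) (4,5) (5,3)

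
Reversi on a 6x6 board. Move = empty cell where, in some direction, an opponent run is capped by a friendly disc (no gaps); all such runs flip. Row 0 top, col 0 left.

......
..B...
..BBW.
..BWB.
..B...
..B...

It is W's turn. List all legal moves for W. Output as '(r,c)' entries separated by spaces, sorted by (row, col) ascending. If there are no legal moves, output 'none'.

(0,1): no bracket -> illegal
(0,2): no bracket -> illegal
(0,3): no bracket -> illegal
(1,1): flips 1 -> legal
(1,3): flips 1 -> legal
(1,4): no bracket -> illegal
(2,1): flips 2 -> legal
(2,5): no bracket -> illegal
(3,1): flips 1 -> legal
(3,5): flips 1 -> legal
(4,1): no bracket -> illegal
(4,3): no bracket -> illegal
(4,4): flips 1 -> legal
(4,5): no bracket -> illegal
(5,1): flips 1 -> legal
(5,3): no bracket -> illegal

Answer: (1,1) (1,3) (2,1) (3,1) (3,5) (4,4) (5,1)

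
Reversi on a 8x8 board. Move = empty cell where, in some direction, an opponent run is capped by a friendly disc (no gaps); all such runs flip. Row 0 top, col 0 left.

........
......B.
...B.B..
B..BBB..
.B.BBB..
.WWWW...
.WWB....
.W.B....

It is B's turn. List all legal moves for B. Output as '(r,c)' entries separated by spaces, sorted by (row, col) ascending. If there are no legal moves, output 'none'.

(4,0): flips 2 -> legal
(4,2): no bracket -> illegal
(5,0): no bracket -> illegal
(5,5): no bracket -> illegal
(6,0): flips 2 -> legal
(6,4): flips 1 -> legal
(6,5): flips 1 -> legal
(7,0): flips 2 -> legal
(7,2): no bracket -> illegal

Answer: (4,0) (6,0) (6,4) (6,5) (7,0)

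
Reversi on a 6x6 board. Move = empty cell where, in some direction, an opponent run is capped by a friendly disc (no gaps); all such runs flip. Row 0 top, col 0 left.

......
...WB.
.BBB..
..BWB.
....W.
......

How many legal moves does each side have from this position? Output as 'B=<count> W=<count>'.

Answer: B=6 W=5

Derivation:
-- B to move --
(0,2): no bracket -> illegal
(0,3): flips 1 -> legal
(0,4): flips 1 -> legal
(1,2): flips 1 -> legal
(2,4): no bracket -> illegal
(3,5): no bracket -> illegal
(4,2): no bracket -> illegal
(4,3): flips 1 -> legal
(4,5): no bracket -> illegal
(5,3): no bracket -> illegal
(5,4): flips 1 -> legal
(5,5): flips 2 -> legal
B mobility = 6
-- W to move --
(0,3): no bracket -> illegal
(0,4): no bracket -> illegal
(0,5): no bracket -> illegal
(1,0): no bracket -> illegal
(1,1): flips 1 -> legal
(1,2): no bracket -> illegal
(1,5): flips 1 -> legal
(2,0): no bracket -> illegal
(2,4): flips 1 -> legal
(2,5): no bracket -> illegal
(3,0): no bracket -> illegal
(3,1): flips 2 -> legal
(3,5): flips 1 -> legal
(4,1): no bracket -> illegal
(4,2): no bracket -> illegal
(4,3): no bracket -> illegal
(4,5): no bracket -> illegal
W mobility = 5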